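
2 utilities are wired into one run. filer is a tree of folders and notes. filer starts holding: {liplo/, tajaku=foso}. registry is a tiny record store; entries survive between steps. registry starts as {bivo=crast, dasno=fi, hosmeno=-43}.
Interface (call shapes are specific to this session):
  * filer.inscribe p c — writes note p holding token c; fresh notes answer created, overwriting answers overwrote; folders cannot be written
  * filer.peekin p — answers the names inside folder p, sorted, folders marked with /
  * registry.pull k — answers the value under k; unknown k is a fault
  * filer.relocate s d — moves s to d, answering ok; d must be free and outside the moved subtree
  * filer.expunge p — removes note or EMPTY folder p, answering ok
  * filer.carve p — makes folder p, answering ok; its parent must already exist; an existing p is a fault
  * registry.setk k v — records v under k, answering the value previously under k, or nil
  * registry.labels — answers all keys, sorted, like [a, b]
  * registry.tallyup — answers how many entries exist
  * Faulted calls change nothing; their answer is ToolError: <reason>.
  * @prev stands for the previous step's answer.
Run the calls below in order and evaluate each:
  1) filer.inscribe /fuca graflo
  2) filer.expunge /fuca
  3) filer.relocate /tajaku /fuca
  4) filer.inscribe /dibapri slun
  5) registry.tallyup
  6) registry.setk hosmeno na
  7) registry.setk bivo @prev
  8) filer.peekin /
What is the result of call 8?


-> inscribe(p=/fuca, c=graflo)
<- created
-> expunge(p=/fuca)
<- ok
-> relocate(s=/tajaku, d=/fuca)
<- ok
-> inscribe(p=/dibapri, c=slun)
<- created
-> tallyup()
<- 3
-> setk(k=hosmeno, v=na)
<- -43
-> setk(k=bivo, v=@prev)
<- crast
-> peekin(p=/)
<- [dibapri, fuca, liplo/]

Answer: [dibapri, fuca, liplo/]


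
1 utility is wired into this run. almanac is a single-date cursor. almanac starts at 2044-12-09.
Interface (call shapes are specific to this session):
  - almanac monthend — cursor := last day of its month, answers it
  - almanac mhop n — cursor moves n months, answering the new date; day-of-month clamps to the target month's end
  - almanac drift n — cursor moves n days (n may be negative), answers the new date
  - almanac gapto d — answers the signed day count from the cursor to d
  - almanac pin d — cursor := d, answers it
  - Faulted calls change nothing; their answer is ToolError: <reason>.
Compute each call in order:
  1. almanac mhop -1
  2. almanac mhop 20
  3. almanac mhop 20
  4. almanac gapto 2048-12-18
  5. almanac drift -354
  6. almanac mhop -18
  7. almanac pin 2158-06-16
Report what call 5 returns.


Answer: 2047-03-21

Derivation:
>> almanac mhop(-1)
<< 2044-11-09
>> almanac mhop(20)
<< 2046-07-09
>> almanac mhop(20)
<< 2048-03-09
>> almanac gapto(2048-12-18)
<< 284
>> almanac drift(-354)
<< 2047-03-21
>> almanac mhop(-18)
<< 2045-09-21
>> almanac pin(2158-06-16)
<< 2158-06-16


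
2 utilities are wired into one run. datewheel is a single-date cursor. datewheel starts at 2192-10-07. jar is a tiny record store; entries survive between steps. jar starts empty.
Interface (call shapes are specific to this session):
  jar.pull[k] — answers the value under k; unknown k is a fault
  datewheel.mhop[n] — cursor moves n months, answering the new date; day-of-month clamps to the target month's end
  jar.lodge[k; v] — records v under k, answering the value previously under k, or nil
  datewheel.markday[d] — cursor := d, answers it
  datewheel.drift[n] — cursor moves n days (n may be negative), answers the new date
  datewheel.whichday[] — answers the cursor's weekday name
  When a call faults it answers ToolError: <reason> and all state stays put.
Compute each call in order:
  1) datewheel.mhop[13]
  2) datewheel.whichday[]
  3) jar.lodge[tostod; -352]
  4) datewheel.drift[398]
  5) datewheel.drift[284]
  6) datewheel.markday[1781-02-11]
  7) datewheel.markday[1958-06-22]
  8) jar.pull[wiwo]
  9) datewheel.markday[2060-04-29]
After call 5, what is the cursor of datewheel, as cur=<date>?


I call mhop(n→13), — result: 2193-11-07.
I use whichday(), giving Thursday.
Calling lodge(k→tostod, v→-352), and see nil.
I call drift(n→398), — result: 2194-12-10.
I call drift(n→284): 2195-09-20.
I try markday(d→1781-02-11), yielding 1781-02-11.
I invoke markday(d→1958-06-22), → 1958-06-22.
I call pull(k→wiwo), yielding ToolError: no such key wiwo.
I call markday(d→2060-04-29), giving 2060-04-29.

Answer: cur=2195-09-20


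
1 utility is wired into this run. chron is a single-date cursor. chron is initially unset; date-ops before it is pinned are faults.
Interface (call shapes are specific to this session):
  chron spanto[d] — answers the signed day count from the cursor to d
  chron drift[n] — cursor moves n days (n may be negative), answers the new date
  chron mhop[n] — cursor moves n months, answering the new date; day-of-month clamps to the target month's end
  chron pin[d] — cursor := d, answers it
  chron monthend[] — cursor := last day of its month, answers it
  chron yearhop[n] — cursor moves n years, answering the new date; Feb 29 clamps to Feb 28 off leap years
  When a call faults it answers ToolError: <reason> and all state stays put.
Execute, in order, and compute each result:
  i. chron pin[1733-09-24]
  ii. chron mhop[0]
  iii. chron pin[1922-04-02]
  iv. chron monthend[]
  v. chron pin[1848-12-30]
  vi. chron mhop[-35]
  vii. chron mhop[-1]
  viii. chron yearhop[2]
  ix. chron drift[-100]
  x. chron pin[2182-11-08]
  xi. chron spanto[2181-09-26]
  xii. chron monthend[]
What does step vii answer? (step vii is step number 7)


·→ chron pin(d='1733-09-24')
·← 1733-09-24
·→ chron mhop(n='0')
·← 1733-09-24
·→ chron pin(d='1922-04-02')
·← 1922-04-02
·→ chron monthend()
·← 1922-04-30
·→ chron pin(d='1848-12-30')
·← 1848-12-30
·→ chron mhop(n='-35')
·← 1846-01-30
·→ chron mhop(n='-1')
·← 1845-12-30
·→ chron yearhop(n='2')
·← 1847-12-30
·→ chron drift(n='-100')
·← 1847-09-21
·→ chron pin(d='2182-11-08')
·← 2182-11-08
·→ chron spanto(d='2181-09-26')
·← -408
·→ chron monthend()
·← 2182-11-30

Answer: 1845-12-30


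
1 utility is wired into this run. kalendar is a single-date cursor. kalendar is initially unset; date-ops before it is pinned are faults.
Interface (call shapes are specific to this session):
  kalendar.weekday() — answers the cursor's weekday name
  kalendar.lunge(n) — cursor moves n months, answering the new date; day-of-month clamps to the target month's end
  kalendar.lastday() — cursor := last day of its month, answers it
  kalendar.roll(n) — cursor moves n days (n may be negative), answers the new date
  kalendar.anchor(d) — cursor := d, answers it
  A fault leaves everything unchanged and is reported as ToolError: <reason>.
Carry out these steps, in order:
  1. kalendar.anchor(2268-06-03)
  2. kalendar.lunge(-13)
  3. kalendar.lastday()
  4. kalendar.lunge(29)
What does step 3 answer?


Do: anchor[d: 2268-06-03]
See: 2268-06-03
Do: lunge[n: -13]
See: 2267-05-03
Do: lastday[]
See: 2267-05-31
Do: lunge[n: 29]
See: 2269-10-31

Answer: 2267-05-31


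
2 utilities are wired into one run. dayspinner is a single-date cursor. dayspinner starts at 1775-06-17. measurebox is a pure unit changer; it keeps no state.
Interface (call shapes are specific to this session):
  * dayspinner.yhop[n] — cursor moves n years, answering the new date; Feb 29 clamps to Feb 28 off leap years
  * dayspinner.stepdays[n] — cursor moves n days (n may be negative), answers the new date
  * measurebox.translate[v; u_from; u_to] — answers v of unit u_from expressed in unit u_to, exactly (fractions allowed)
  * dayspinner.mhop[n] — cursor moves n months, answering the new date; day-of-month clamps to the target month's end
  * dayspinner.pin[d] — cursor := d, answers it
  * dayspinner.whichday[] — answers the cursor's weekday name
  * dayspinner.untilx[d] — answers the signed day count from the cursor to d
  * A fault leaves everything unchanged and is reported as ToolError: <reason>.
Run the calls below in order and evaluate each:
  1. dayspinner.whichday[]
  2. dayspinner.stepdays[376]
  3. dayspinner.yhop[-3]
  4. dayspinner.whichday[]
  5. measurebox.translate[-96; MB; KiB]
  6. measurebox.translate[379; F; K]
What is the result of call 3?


Then whichday: Saturday.
I invoke stepdays using n→376, → 1776-06-27.
I run yhop using n→-3, — result: 1773-06-27.
I try whichday(), and see Sunday.
Next I call translate using v→-96, u_from→MB, u_to→KiB, and observe -93750.
I use translate using v→379, u_from→F, u_to→K, → 83867/180.

Answer: 1773-06-27


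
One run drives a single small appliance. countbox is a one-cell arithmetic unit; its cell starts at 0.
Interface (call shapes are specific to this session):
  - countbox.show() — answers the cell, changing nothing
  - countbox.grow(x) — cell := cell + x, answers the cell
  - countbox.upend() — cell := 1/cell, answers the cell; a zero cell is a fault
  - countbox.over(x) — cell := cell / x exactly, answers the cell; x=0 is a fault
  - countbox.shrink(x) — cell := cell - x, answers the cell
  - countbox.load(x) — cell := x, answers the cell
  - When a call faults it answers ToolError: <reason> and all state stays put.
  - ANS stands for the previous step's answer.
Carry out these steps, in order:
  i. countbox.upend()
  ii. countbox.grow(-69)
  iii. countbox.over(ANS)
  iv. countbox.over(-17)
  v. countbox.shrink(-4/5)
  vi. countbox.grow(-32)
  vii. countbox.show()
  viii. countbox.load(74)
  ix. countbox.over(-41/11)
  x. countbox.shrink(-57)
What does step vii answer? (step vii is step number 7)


→ countbox.upend()
← ToolError: reciprocal of zero
→ countbox.grow(x: -69)
← -69
→ countbox.over(x: ANS)
← 1
→ countbox.over(x: -17)
← -1/17
→ countbox.shrink(x: -4/5)
← 63/85
→ countbox.grow(x: -32)
← -2657/85
→ countbox.show()
← -2657/85
→ countbox.load(x: 74)
← 74
→ countbox.over(x: -41/11)
← -814/41
→ countbox.shrink(x: -57)
← 1523/41

Answer: -2657/85


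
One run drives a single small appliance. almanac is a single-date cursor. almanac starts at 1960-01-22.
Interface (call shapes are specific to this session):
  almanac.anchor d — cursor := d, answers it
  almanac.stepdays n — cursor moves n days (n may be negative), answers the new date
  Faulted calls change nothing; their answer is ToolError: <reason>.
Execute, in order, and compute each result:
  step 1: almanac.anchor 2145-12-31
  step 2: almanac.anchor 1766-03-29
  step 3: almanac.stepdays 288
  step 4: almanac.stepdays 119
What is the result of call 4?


>>> almanac.anchor d='2145-12-31'
:: 2145-12-31
>>> almanac.anchor d='1766-03-29'
:: 1766-03-29
>>> almanac.stepdays n='288'
:: 1767-01-11
>>> almanac.stepdays n='119'
:: 1767-05-10

Answer: 1767-05-10


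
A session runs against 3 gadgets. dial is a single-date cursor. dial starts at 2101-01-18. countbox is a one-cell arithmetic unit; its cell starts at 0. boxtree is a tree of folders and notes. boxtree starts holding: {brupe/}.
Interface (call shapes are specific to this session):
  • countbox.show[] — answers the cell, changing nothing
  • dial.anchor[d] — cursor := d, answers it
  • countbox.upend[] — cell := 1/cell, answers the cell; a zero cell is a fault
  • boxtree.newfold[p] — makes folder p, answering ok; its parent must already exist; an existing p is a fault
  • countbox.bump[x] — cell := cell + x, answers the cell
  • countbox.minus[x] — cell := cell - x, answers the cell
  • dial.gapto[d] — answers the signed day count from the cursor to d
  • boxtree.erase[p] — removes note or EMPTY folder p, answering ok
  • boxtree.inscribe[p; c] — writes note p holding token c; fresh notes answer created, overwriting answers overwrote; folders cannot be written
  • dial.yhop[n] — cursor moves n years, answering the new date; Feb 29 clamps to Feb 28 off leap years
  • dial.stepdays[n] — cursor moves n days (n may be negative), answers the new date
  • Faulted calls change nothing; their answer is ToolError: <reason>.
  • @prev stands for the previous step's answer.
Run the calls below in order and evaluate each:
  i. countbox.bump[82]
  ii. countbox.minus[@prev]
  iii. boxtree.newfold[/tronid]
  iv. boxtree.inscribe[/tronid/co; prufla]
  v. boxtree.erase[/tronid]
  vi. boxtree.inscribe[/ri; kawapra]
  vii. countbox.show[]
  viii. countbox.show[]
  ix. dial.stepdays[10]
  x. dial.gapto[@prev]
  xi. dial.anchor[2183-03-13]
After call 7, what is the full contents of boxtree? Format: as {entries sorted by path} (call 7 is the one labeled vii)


[in] bump x='82'
= 82
[in] minus x='@prev'
= 0
[in] newfold p='/tronid'
= ok
[in] inscribe p='/tronid/co' c='prufla'
= created
[in] erase p='/tronid'
= ToolError: not empty
[in] inscribe p='/ri' c='kawapra'
= created
[in] show
= 0
[in] show
= 0
[in] stepdays n='10'
= 2101-01-28
[in] gapto d='@prev'
= 0
[in] anchor d='2183-03-13'
= 2183-03-13

Answer: {brupe/, ri=kawapra, tronid/, tronid/co=prufla}


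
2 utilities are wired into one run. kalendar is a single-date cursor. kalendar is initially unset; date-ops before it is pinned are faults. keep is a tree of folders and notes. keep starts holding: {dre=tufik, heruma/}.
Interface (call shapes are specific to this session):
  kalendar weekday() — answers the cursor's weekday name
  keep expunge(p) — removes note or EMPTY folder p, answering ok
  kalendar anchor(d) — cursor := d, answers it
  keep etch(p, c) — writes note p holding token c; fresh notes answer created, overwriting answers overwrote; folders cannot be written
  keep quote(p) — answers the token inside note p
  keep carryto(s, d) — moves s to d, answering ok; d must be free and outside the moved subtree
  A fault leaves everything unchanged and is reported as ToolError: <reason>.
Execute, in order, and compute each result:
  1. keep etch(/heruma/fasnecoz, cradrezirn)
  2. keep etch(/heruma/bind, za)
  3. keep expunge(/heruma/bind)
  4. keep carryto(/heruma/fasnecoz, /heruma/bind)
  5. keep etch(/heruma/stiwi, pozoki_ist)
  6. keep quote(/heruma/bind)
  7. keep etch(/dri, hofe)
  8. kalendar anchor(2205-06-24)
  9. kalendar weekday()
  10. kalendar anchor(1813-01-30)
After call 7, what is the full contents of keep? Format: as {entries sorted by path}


[in] keep etch p='/heruma/fasnecoz' c='cradrezirn'
[out] created
[in] keep etch p='/heruma/bind' c='za'
[out] created
[in] keep expunge p='/heruma/bind'
[out] ok
[in] keep carryto s='/heruma/fasnecoz' d='/heruma/bind'
[out] ok
[in] keep etch p='/heruma/stiwi' c='pozoki_ist'
[out] created
[in] keep quote p='/heruma/bind'
[out] cradrezirn
[in] keep etch p='/dri' c='hofe'
[out] created
[in] kalendar anchor d='2205-06-24'
[out] 2205-06-24
[in] kalendar weekday
[out] Monday
[in] kalendar anchor d='1813-01-30'
[out] 1813-01-30

Answer: {dre=tufik, dri=hofe, heruma/, heruma/bind=cradrezirn, heruma/stiwi=pozoki_ist}


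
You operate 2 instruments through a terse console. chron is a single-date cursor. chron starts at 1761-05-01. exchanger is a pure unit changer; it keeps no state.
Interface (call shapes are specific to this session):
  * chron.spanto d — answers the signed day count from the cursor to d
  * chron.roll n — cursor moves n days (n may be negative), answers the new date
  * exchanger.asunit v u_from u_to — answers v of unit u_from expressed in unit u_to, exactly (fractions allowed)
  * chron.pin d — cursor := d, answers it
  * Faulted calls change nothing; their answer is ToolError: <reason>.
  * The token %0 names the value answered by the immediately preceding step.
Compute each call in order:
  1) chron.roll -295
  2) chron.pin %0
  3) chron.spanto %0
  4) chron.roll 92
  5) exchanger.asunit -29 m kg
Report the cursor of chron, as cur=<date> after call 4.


Answer: cur=1760-10-10

Derivation:
-> chron.roll(-295)
<- 1760-07-10
-> chron.pin(%0)
<- 1760-07-10
-> chron.spanto(%0)
<- 0
-> chron.roll(92)
<- 1760-10-10
-> exchanger.asunit(-29, m, kg)
<- ToolError: incompatible units


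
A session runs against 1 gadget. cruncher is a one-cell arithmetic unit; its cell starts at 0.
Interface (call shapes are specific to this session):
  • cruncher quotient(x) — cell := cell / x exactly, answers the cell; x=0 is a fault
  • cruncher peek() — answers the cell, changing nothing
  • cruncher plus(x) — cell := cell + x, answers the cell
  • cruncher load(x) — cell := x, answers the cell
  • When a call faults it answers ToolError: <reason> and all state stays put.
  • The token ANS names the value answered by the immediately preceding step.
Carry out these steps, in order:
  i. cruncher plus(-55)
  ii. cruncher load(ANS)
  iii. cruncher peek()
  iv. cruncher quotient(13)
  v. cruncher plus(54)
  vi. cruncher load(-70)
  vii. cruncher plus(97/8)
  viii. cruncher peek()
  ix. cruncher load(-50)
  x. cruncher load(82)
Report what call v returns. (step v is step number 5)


Act: cruncher plus[x=-55]
Obs: -55
Act: cruncher load[x=ANS]
Obs: -55
Act: cruncher peek[]
Obs: -55
Act: cruncher quotient[x=13]
Obs: -55/13
Act: cruncher plus[x=54]
Obs: 647/13
Act: cruncher load[x=-70]
Obs: -70
Act: cruncher plus[x=97/8]
Obs: -463/8
Act: cruncher peek[]
Obs: -463/8
Act: cruncher load[x=-50]
Obs: -50
Act: cruncher load[x=82]
Obs: 82

Answer: 647/13


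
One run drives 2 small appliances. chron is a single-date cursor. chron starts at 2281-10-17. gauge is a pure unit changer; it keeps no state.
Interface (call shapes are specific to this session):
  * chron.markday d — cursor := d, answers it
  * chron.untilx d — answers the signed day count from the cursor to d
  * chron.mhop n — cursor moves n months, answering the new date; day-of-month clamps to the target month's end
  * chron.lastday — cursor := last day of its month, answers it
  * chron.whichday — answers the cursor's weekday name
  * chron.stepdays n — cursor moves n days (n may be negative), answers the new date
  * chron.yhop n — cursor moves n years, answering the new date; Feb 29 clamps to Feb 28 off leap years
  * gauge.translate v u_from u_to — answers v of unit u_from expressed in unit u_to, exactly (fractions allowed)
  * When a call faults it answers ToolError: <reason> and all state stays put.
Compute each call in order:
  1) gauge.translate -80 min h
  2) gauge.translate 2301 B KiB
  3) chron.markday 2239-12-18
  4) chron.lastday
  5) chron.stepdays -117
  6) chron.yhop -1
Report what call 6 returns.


# 1. gauge.translate(v: -80, u_from: min, u_to: h) : -4/3
# 2. gauge.translate(v: 2301, u_from: B, u_to: KiB) : 2301/1024
# 3. chron.markday(d: 2239-12-18) : 2239-12-18
# 4. chron.lastday() : 2239-12-31
# 5. chron.stepdays(n: -117) : 2239-09-05
# 6. chron.yhop(n: -1) : 2238-09-05

Answer: 2238-09-05


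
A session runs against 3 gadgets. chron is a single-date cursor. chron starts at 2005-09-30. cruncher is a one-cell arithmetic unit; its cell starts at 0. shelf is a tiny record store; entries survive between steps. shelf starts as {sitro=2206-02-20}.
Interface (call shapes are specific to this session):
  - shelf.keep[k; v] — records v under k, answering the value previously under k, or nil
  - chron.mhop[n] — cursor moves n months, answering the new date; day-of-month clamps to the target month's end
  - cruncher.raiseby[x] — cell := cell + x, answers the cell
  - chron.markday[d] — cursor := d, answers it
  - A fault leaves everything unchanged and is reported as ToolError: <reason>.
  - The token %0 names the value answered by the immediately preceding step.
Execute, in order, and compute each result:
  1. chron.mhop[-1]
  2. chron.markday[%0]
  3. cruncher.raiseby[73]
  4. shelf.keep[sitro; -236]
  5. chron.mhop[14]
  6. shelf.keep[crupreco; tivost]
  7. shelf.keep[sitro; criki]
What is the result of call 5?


>> chron.mhop(n: -1)
<< 2005-08-30
>> chron.markday(d: %0)
<< 2005-08-30
>> cruncher.raiseby(x: 73)
<< 73
>> shelf.keep(k: sitro, v: -236)
<< 2206-02-20
>> chron.mhop(n: 14)
<< 2006-10-30
>> shelf.keep(k: crupreco, v: tivost)
<< nil
>> shelf.keep(k: sitro, v: criki)
<< -236

Answer: 2006-10-30


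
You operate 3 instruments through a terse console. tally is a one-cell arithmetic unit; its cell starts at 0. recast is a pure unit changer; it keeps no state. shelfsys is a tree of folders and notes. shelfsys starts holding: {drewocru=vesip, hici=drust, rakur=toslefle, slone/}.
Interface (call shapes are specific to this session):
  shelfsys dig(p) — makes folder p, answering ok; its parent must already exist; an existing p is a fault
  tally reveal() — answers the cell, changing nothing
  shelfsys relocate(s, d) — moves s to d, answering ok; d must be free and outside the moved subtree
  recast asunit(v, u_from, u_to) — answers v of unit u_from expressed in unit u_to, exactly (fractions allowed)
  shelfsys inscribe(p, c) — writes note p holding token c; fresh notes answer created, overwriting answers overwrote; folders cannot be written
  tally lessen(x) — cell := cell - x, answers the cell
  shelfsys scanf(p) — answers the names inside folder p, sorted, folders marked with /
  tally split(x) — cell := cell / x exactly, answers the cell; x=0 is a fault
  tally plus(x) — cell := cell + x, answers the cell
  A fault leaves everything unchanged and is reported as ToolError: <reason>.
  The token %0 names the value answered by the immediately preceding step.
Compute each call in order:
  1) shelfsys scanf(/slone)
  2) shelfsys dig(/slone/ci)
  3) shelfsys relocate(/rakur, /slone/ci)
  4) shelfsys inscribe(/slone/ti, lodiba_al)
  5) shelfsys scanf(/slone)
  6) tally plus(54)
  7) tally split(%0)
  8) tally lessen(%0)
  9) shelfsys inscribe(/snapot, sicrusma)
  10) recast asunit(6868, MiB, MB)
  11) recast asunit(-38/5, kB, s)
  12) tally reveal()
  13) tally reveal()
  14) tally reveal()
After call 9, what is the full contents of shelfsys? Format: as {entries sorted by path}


-> shelfsys scanf(p: /slone)
<- []
-> shelfsys dig(p: /slone/ci)
<- ok
-> shelfsys relocate(s: /rakur, d: /slone/ci)
<- ToolError: exists
-> shelfsys inscribe(p: /slone/ti, c: lodiba_al)
<- created
-> shelfsys scanf(p: /slone)
<- [ci/, ti]
-> tally plus(x: 54)
<- 54
-> tally split(x: %0)
<- 1
-> tally lessen(x: %0)
<- 0
-> shelfsys inscribe(p: /snapot, c: sicrusma)
<- created
-> recast asunit(v: 6868, u_from: MiB, u_to: MB)
<- 112525312/15625
-> recast asunit(v: -38/5, u_from: kB, u_to: s)
<- ToolError: incompatible units
-> tally reveal()
<- 0
-> tally reveal()
<- 0
-> tally reveal()
<- 0

Answer: {drewocru=vesip, hici=drust, rakur=toslefle, slone/, slone/ci/, slone/ti=lodiba_al, snapot=sicrusma}


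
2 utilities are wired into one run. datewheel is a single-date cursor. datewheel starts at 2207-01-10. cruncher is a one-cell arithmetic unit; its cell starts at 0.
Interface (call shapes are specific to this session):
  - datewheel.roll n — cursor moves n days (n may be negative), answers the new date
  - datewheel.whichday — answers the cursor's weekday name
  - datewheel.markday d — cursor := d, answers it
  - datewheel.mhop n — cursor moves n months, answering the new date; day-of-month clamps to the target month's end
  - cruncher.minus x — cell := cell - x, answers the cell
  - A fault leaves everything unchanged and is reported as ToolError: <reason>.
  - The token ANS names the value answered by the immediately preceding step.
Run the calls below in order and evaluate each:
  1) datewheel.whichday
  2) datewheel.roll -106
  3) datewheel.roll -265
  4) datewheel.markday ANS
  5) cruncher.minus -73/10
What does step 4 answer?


Answer: 2206-01-04

Derivation:
% datewheel.whichday
  Saturday
% datewheel.roll n='-106'
  2206-09-26
% datewheel.roll n='-265'
  2206-01-04
% datewheel.markday d='ANS'
  2206-01-04
% cruncher.minus x='-73/10'
  73/10


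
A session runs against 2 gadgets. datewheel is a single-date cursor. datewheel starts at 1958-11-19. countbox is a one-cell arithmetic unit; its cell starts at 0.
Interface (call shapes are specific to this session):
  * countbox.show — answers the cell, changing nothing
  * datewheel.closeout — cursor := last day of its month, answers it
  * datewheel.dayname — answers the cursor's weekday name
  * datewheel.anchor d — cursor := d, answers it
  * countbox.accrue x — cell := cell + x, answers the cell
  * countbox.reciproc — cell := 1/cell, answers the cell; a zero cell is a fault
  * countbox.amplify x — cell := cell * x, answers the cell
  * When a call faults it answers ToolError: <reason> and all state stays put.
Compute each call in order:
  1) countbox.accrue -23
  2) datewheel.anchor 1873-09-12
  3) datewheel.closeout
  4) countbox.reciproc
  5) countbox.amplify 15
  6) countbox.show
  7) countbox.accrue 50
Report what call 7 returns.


% 1. accrue(x=-23) == -23
% 2. anchor(d=1873-09-12) == 1873-09-12
% 3. closeout() == 1873-09-30
% 4. reciproc() == -1/23
% 5. amplify(x=15) == -15/23
% 6. show() == -15/23
% 7. accrue(x=50) == 1135/23

Answer: 1135/23


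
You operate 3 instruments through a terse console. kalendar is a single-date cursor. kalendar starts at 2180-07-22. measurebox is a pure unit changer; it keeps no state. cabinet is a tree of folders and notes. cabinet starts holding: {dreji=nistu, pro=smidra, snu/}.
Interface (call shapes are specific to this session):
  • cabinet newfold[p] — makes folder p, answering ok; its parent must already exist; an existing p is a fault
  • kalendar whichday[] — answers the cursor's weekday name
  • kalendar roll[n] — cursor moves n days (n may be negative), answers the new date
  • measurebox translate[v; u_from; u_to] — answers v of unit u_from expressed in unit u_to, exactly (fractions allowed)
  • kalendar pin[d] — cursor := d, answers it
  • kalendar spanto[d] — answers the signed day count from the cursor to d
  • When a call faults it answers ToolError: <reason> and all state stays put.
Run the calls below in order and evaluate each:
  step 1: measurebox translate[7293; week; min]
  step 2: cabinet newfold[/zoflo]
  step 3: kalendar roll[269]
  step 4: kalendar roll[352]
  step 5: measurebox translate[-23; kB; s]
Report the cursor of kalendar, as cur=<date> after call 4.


Answer: cur=2182-04-04

Derivation:
% 1. measurebox translate(v='7293', u_from='week', u_to='min') : 73513440
% 2. cabinet newfold(p='/zoflo') : ok
% 3. kalendar roll(n='269') : 2181-04-17
% 4. kalendar roll(n='352') : 2182-04-04
% 5. measurebox translate(v='-23', u_from='kB', u_to='s') : ToolError: incompatible units


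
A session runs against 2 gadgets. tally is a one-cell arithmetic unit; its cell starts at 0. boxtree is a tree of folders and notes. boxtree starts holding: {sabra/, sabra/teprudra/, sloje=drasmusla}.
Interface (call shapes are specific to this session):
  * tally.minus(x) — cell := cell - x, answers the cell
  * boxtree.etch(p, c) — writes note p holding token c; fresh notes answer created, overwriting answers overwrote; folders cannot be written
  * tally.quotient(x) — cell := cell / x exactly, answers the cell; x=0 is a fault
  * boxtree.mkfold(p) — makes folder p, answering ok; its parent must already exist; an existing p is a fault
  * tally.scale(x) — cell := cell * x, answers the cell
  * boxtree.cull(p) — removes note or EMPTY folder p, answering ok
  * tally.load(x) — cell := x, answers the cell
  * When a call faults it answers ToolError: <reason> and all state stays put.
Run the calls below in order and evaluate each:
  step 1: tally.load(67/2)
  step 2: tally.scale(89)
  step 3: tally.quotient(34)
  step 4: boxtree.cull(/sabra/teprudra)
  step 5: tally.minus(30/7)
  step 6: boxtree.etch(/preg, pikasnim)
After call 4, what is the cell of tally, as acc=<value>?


Answer: acc=5963/68

Derivation:
Do: tally.load[x=67/2]
See: 67/2
Do: tally.scale[x=89]
See: 5963/2
Do: tally.quotient[x=34]
See: 5963/68
Do: boxtree.cull[p=/sabra/teprudra]
See: ok
Do: tally.minus[x=30/7]
See: 39701/476
Do: boxtree.etch[p=/preg; c=pikasnim]
See: created


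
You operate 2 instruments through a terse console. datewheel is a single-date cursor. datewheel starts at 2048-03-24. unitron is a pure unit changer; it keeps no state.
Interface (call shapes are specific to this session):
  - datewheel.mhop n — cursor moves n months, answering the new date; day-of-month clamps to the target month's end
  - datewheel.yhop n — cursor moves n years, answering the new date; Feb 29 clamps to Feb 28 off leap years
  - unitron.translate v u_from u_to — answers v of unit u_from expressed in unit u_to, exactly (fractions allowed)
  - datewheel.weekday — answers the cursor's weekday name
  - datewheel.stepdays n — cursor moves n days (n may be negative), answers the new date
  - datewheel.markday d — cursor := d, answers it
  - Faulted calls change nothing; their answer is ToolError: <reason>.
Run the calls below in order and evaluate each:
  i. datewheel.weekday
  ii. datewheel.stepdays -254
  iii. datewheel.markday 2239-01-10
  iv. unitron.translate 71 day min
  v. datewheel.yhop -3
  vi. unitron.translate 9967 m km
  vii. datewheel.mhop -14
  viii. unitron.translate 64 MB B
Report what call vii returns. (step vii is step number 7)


·→ datewheel.weekday()
·← Tuesday
·→ datewheel.stepdays(n: -254)
·← 2047-07-14
·→ datewheel.markday(d: 2239-01-10)
·← 2239-01-10
·→ unitron.translate(v: 71, u_from: day, u_to: min)
·← 102240
·→ datewheel.yhop(n: -3)
·← 2236-01-10
·→ unitron.translate(v: 9967, u_from: m, u_to: km)
·← 9967/1000
·→ datewheel.mhop(n: -14)
·← 2234-11-10
·→ unitron.translate(v: 64, u_from: MB, u_to: B)
·← 64000000

Answer: 2234-11-10


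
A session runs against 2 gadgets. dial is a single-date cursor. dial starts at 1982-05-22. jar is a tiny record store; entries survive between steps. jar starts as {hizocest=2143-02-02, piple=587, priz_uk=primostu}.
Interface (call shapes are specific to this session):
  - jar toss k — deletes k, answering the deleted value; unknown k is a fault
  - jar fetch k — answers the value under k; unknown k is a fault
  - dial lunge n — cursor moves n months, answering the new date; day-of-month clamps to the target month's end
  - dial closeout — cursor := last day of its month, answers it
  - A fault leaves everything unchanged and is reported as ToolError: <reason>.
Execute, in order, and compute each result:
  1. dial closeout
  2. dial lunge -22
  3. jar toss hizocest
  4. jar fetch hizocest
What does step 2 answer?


Answer: 1980-07-31

Derivation:
-- 1. dial closeout() ~> 1982-05-31
-- 2. dial lunge(n: -22) ~> 1980-07-31
-- 3. jar toss(k: hizocest) ~> 2143-02-02
-- 4. jar fetch(k: hizocest) ~> ToolError: no such key hizocest


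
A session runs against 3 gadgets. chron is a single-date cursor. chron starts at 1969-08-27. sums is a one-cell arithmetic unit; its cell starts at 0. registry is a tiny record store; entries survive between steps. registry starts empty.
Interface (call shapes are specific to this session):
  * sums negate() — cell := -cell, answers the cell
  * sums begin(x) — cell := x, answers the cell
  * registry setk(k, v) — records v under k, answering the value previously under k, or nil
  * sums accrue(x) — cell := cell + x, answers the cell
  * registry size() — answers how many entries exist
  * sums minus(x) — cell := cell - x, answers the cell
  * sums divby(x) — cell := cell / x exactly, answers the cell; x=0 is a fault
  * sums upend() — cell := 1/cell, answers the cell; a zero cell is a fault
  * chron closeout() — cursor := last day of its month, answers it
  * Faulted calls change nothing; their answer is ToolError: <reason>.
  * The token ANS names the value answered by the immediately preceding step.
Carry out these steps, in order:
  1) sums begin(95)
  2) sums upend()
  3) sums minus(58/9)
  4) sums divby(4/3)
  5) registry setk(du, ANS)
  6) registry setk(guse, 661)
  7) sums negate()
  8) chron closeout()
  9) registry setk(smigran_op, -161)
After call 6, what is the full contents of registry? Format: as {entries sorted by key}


Answer: {du=-5501/1140, guse=661}

Derivation:
% sums begin x: 95
:: 95
% sums upend
:: 1/95
% sums minus x: 58/9
:: -5501/855
% sums divby x: 4/3
:: -5501/1140
% registry setk k: du v: ANS
:: nil
% registry setk k: guse v: 661
:: nil
% sums negate
:: 5501/1140
% chron closeout
:: 1969-08-31
% registry setk k: smigran_op v: -161
:: nil


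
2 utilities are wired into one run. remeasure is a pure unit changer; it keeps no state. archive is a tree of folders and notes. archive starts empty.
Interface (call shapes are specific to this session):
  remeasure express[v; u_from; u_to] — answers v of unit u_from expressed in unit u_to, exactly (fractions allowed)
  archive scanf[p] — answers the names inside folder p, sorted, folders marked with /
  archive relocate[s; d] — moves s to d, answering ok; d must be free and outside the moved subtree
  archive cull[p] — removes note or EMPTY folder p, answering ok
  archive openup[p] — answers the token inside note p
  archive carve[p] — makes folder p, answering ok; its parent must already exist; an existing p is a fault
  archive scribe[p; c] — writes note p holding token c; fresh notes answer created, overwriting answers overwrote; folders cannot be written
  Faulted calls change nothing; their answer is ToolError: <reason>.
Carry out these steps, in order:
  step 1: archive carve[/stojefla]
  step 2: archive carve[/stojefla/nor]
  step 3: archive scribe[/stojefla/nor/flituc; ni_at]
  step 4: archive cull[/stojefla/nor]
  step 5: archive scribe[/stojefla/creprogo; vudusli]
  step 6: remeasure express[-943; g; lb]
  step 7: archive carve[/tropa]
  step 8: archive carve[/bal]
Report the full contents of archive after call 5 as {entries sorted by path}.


CALL archive carve[/stojefla]
RET  ok
CALL archive carve[/stojefla/nor]
RET  ok
CALL archive scribe[/stojefla/nor/flituc; ni_at]
RET  created
CALL archive cull[/stojefla/nor]
RET  ToolError: not empty
CALL archive scribe[/stojefla/creprogo; vudusli]
RET  created
CALL remeasure express[-943; g; lb]
RET  -94300000/45359237
CALL archive carve[/tropa]
RET  ok
CALL archive carve[/bal]
RET  ok

Answer: {stojefla/, stojefla/creprogo=vudusli, stojefla/nor/, stojefla/nor/flituc=ni_at}


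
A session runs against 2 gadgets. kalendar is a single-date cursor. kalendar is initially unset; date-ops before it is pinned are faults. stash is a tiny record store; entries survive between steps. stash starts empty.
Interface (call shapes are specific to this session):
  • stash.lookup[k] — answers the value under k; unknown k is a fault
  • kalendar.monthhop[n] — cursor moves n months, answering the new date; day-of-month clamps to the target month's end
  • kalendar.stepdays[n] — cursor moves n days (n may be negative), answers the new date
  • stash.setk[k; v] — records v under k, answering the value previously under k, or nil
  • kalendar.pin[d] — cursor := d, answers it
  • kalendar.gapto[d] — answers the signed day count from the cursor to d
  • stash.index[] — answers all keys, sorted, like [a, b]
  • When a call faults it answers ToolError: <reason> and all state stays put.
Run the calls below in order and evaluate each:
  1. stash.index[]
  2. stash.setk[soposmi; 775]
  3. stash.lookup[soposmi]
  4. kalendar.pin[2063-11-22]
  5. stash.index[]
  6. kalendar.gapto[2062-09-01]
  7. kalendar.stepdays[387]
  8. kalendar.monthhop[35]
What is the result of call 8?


CALL index[]
RET  []
CALL setk[soposmi; 775]
RET  nil
CALL lookup[soposmi]
RET  775
CALL pin[2063-11-22]
RET  2063-11-22
CALL index[]
RET  [soposmi]
CALL gapto[2062-09-01]
RET  -447
CALL stepdays[387]
RET  2064-12-13
CALL monthhop[35]
RET  2067-11-13

Answer: 2067-11-13


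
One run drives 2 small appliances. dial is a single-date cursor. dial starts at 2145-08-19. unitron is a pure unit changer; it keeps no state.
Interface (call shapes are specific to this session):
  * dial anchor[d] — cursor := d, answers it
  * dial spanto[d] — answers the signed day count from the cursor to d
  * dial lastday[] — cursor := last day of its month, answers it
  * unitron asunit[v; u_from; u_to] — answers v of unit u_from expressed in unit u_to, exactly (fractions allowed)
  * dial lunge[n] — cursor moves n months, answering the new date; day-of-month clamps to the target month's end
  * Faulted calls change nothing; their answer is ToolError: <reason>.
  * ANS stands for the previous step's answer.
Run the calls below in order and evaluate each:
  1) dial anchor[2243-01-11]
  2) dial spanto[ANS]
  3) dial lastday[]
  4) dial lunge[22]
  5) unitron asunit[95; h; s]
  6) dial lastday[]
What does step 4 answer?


Answer: 2244-11-30

Derivation:
# dial anchor(d='2243-01-11') ~> 2243-01-11
# dial spanto(d='ANS') ~> 0
# dial lastday() ~> 2243-01-31
# dial lunge(n='22') ~> 2244-11-30
# unitron asunit(v='95', u_from='h', u_to='s') ~> 342000
# dial lastday() ~> 2244-11-30


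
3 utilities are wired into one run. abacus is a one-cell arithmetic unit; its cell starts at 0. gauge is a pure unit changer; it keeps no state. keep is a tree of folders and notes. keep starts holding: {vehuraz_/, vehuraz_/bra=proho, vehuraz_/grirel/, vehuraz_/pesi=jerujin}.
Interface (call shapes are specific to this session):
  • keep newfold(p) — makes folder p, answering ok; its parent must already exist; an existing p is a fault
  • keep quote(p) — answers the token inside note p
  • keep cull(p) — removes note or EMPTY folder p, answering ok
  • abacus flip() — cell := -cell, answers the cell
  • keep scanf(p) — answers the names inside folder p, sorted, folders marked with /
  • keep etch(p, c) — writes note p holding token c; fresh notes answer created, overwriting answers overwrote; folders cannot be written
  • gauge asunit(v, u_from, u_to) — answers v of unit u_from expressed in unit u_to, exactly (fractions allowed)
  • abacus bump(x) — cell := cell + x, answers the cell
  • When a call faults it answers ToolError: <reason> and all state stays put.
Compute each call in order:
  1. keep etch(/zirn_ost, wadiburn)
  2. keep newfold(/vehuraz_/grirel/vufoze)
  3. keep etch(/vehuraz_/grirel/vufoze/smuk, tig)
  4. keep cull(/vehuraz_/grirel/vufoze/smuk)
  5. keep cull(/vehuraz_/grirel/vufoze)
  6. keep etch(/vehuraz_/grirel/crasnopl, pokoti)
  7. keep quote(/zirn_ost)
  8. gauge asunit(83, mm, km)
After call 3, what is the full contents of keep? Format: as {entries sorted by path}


Answer: {vehuraz_/, vehuraz_/bra=proho, vehuraz_/grirel/, vehuraz_/grirel/vufoze/, vehuraz_/grirel/vufoze/smuk=tig, vehuraz_/pesi=jerujin, zirn_ost=wadiburn}

Derivation:
! 1. keep etch(p: /zirn_ost, c: wadiburn) -> created
! 2. keep newfold(p: /vehuraz_/grirel/vufoze) -> ok
! 3. keep etch(p: /vehuraz_/grirel/vufoze/smuk, c: tig) -> created
! 4. keep cull(p: /vehuraz_/grirel/vufoze/smuk) -> ok
! 5. keep cull(p: /vehuraz_/grirel/vufoze) -> ok
! 6. keep etch(p: /vehuraz_/grirel/crasnopl, c: pokoti) -> created
! 7. keep quote(p: /zirn_ost) -> wadiburn
! 8. gauge asunit(v: 83, u_from: mm, u_to: km) -> 83/1000000


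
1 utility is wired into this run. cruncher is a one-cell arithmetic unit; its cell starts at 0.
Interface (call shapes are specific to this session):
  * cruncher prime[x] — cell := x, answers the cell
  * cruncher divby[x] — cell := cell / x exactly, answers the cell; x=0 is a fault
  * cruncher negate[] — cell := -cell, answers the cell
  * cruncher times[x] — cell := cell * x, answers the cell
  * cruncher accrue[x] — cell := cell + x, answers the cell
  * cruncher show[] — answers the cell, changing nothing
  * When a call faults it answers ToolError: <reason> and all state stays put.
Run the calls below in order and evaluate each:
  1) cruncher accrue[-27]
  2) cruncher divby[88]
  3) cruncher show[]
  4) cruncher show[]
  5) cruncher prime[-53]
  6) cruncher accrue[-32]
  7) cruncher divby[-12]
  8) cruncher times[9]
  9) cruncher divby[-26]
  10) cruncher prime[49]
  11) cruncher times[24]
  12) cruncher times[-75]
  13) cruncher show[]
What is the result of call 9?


Invoking cruncher accrue passing x=-27, and see -27.
Calling cruncher divby passing x=88, which returns -27/88.
I call cruncher show, which returns -27/88.
Using cruncher show, → -27/88.
Invoking cruncher prime passing x=-53, which returns -53.
Then cruncher accrue passing x=-32, → -85.
Invoking cruncher divby passing x=-12, and get 85/12.
I run cruncher times passing x=9, — result: 255/4.
Now I run cruncher divby passing x=-26, and get -255/104.
Now I run cruncher prime passing x=49, and get 49.
I use cruncher times passing x=24, which returns 1176.
Then cruncher times passing x=-75, → -88200.
Calling cruncher show, which returns -88200.

Answer: -255/104
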